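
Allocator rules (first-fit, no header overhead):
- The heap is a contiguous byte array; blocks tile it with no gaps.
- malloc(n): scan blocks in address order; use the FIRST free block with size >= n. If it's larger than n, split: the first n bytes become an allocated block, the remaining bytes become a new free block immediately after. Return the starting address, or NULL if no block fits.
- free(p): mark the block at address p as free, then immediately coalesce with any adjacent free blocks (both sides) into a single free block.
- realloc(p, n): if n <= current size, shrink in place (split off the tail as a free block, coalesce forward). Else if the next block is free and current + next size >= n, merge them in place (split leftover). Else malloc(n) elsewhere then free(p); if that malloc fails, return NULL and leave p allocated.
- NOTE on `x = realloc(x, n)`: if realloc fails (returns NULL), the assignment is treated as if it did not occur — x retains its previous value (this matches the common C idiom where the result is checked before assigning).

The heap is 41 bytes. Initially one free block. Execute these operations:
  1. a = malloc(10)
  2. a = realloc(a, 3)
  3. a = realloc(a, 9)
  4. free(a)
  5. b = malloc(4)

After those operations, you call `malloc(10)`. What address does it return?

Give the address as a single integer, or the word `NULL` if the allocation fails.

Op 1: a = malloc(10) -> a = 0; heap: [0-9 ALLOC][10-40 FREE]
Op 2: a = realloc(a, 3) -> a = 0; heap: [0-2 ALLOC][3-40 FREE]
Op 3: a = realloc(a, 9) -> a = 0; heap: [0-8 ALLOC][9-40 FREE]
Op 4: free(a) -> (freed a); heap: [0-40 FREE]
Op 5: b = malloc(4) -> b = 0; heap: [0-3 ALLOC][4-40 FREE]
malloc(10): first-fit scan over [0-3 ALLOC][4-40 FREE] -> 4

Answer: 4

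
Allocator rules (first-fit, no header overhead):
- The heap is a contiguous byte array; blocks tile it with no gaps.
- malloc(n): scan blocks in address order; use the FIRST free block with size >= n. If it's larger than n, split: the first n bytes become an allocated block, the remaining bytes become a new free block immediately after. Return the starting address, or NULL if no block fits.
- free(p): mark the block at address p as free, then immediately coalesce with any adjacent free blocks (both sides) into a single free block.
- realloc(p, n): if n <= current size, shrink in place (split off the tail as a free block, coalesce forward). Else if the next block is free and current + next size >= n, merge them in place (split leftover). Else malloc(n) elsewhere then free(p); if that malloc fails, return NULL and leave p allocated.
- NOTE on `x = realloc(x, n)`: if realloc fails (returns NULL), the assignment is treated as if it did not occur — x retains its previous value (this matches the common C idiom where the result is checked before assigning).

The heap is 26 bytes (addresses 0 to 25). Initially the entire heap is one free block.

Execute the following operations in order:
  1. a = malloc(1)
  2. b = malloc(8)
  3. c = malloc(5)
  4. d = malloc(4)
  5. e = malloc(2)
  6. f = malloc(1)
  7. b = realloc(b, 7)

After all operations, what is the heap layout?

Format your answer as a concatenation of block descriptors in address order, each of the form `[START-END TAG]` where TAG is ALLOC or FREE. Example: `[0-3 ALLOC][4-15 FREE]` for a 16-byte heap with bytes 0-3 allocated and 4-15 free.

Op 1: a = malloc(1) -> a = 0; heap: [0-0 ALLOC][1-25 FREE]
Op 2: b = malloc(8) -> b = 1; heap: [0-0 ALLOC][1-8 ALLOC][9-25 FREE]
Op 3: c = malloc(5) -> c = 9; heap: [0-0 ALLOC][1-8 ALLOC][9-13 ALLOC][14-25 FREE]
Op 4: d = malloc(4) -> d = 14; heap: [0-0 ALLOC][1-8 ALLOC][9-13 ALLOC][14-17 ALLOC][18-25 FREE]
Op 5: e = malloc(2) -> e = 18; heap: [0-0 ALLOC][1-8 ALLOC][9-13 ALLOC][14-17 ALLOC][18-19 ALLOC][20-25 FREE]
Op 6: f = malloc(1) -> f = 20; heap: [0-0 ALLOC][1-8 ALLOC][9-13 ALLOC][14-17 ALLOC][18-19 ALLOC][20-20 ALLOC][21-25 FREE]
Op 7: b = realloc(b, 7) -> b = 1; heap: [0-0 ALLOC][1-7 ALLOC][8-8 FREE][9-13 ALLOC][14-17 ALLOC][18-19 ALLOC][20-20 ALLOC][21-25 FREE]

Answer: [0-0 ALLOC][1-7 ALLOC][8-8 FREE][9-13 ALLOC][14-17 ALLOC][18-19 ALLOC][20-20 ALLOC][21-25 FREE]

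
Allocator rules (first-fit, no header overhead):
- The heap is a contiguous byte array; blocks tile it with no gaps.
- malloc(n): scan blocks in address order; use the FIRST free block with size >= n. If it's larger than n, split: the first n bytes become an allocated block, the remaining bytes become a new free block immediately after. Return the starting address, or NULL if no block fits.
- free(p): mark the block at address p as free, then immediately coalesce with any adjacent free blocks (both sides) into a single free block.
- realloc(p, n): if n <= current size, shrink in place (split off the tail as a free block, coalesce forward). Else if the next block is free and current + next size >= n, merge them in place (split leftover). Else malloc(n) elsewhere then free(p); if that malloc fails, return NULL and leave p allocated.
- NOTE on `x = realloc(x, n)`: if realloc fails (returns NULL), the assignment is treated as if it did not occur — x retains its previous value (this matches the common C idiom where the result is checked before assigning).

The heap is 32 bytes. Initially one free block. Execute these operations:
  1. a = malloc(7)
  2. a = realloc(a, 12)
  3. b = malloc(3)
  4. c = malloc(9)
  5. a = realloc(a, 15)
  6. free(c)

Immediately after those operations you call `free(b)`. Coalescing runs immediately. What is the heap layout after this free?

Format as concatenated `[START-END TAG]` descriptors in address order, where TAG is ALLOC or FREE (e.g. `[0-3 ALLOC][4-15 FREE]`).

Answer: [0-11 ALLOC][12-31 FREE]

Derivation:
Op 1: a = malloc(7) -> a = 0; heap: [0-6 ALLOC][7-31 FREE]
Op 2: a = realloc(a, 12) -> a = 0; heap: [0-11 ALLOC][12-31 FREE]
Op 3: b = malloc(3) -> b = 12; heap: [0-11 ALLOC][12-14 ALLOC][15-31 FREE]
Op 4: c = malloc(9) -> c = 15; heap: [0-11 ALLOC][12-14 ALLOC][15-23 ALLOC][24-31 FREE]
Op 5: a = realloc(a, 15) -> NULL (a unchanged); heap: [0-11 ALLOC][12-14 ALLOC][15-23 ALLOC][24-31 FREE]
Op 6: free(c) -> (freed c); heap: [0-11 ALLOC][12-14 ALLOC][15-31 FREE]
free(b): b = 12 -> block [12-14 ALLOC]; mark free, coalesce with adjacent free neighbors -> [0-11 ALLOC][12-31 FREE]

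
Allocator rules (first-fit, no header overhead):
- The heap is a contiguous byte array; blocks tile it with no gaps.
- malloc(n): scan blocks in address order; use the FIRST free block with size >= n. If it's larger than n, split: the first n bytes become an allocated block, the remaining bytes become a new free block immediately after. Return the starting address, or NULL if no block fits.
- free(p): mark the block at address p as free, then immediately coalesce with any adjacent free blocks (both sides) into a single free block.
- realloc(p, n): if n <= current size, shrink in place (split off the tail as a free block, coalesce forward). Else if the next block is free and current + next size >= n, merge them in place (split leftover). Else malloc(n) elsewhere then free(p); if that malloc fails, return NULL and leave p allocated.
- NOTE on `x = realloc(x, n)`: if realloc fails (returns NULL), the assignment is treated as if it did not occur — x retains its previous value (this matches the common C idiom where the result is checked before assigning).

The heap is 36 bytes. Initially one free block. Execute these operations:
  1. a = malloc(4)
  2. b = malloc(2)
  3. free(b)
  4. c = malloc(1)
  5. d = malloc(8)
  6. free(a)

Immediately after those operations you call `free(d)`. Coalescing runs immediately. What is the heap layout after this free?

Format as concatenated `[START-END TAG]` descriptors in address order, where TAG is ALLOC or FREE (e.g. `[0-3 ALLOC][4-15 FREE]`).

Answer: [0-3 FREE][4-4 ALLOC][5-35 FREE]

Derivation:
Op 1: a = malloc(4) -> a = 0; heap: [0-3 ALLOC][4-35 FREE]
Op 2: b = malloc(2) -> b = 4; heap: [0-3 ALLOC][4-5 ALLOC][6-35 FREE]
Op 3: free(b) -> (freed b); heap: [0-3 ALLOC][4-35 FREE]
Op 4: c = malloc(1) -> c = 4; heap: [0-3 ALLOC][4-4 ALLOC][5-35 FREE]
Op 5: d = malloc(8) -> d = 5; heap: [0-3 ALLOC][4-4 ALLOC][5-12 ALLOC][13-35 FREE]
Op 6: free(a) -> (freed a); heap: [0-3 FREE][4-4 ALLOC][5-12 ALLOC][13-35 FREE]
free(d): d = 5 -> block [5-12 ALLOC]; mark free, coalesce with adjacent free neighbors -> [0-3 FREE][4-4 ALLOC][5-35 FREE]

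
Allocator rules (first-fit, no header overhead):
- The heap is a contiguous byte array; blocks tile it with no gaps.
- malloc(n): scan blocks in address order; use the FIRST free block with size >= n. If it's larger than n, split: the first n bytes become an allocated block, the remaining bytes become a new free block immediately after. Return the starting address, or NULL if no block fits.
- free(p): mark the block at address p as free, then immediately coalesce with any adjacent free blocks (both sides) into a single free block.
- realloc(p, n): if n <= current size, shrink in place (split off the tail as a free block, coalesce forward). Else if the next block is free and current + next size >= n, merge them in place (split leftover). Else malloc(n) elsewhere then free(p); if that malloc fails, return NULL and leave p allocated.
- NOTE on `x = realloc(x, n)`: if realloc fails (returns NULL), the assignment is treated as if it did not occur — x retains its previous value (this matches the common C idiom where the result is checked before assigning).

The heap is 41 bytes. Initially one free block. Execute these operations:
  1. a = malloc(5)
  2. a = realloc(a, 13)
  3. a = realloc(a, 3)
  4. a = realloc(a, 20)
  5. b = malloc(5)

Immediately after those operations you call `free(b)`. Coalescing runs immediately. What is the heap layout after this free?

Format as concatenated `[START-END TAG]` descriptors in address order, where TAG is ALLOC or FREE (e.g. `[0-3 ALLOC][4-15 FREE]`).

Op 1: a = malloc(5) -> a = 0; heap: [0-4 ALLOC][5-40 FREE]
Op 2: a = realloc(a, 13) -> a = 0; heap: [0-12 ALLOC][13-40 FREE]
Op 3: a = realloc(a, 3) -> a = 0; heap: [0-2 ALLOC][3-40 FREE]
Op 4: a = realloc(a, 20) -> a = 0; heap: [0-19 ALLOC][20-40 FREE]
Op 5: b = malloc(5) -> b = 20; heap: [0-19 ALLOC][20-24 ALLOC][25-40 FREE]
free(b): b = 20 -> block [20-24 ALLOC]; mark free, coalesce with adjacent free neighbors -> [0-19 ALLOC][20-40 FREE]

Answer: [0-19 ALLOC][20-40 FREE]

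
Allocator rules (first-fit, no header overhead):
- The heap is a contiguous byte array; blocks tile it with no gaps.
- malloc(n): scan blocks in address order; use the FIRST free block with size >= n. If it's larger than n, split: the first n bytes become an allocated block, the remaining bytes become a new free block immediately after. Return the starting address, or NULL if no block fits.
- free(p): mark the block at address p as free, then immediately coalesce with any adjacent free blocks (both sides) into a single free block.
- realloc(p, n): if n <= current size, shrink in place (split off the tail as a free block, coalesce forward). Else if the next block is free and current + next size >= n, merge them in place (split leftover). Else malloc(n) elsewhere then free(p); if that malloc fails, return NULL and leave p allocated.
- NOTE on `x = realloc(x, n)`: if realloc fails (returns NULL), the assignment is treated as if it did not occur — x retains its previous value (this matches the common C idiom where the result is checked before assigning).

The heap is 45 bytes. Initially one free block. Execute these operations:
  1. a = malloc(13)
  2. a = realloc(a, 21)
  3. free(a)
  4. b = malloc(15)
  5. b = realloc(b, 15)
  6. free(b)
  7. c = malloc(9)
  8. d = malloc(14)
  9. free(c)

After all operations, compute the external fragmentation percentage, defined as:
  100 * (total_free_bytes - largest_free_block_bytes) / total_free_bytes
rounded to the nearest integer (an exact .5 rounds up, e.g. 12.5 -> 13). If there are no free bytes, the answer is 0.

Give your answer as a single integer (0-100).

Op 1: a = malloc(13) -> a = 0; heap: [0-12 ALLOC][13-44 FREE]
Op 2: a = realloc(a, 21) -> a = 0; heap: [0-20 ALLOC][21-44 FREE]
Op 3: free(a) -> (freed a); heap: [0-44 FREE]
Op 4: b = malloc(15) -> b = 0; heap: [0-14 ALLOC][15-44 FREE]
Op 5: b = realloc(b, 15) -> b = 0; heap: [0-14 ALLOC][15-44 FREE]
Op 6: free(b) -> (freed b); heap: [0-44 FREE]
Op 7: c = malloc(9) -> c = 0; heap: [0-8 ALLOC][9-44 FREE]
Op 8: d = malloc(14) -> d = 9; heap: [0-8 ALLOC][9-22 ALLOC][23-44 FREE]
Op 9: free(c) -> (freed c); heap: [0-8 FREE][9-22 ALLOC][23-44 FREE]
Free blocks: [9 22] total_free=31 largest=22 -> 100*(31-22)/31 = 900/31 ≈ 29.032 -> rounds to 29

Answer: 29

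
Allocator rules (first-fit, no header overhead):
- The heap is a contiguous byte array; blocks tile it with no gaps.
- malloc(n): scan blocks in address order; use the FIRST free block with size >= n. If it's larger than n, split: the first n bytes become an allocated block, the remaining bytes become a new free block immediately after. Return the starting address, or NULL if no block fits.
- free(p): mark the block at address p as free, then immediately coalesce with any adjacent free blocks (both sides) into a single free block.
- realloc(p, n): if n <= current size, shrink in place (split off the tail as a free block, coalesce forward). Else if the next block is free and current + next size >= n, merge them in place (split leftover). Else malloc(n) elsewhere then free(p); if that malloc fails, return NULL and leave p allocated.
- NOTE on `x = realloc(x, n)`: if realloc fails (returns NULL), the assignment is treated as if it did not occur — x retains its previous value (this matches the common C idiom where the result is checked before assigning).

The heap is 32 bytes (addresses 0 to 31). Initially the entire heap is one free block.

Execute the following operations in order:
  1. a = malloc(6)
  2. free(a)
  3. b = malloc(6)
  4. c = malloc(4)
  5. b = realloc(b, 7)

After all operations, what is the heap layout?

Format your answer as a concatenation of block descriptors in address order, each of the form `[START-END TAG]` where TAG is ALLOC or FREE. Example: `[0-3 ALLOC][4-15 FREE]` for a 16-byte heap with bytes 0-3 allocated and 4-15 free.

Op 1: a = malloc(6) -> a = 0; heap: [0-5 ALLOC][6-31 FREE]
Op 2: free(a) -> (freed a); heap: [0-31 FREE]
Op 3: b = malloc(6) -> b = 0; heap: [0-5 ALLOC][6-31 FREE]
Op 4: c = malloc(4) -> c = 6; heap: [0-5 ALLOC][6-9 ALLOC][10-31 FREE]
Op 5: b = realloc(b, 7) -> b = 10; heap: [0-5 FREE][6-9 ALLOC][10-16 ALLOC][17-31 FREE]

Answer: [0-5 FREE][6-9 ALLOC][10-16 ALLOC][17-31 FREE]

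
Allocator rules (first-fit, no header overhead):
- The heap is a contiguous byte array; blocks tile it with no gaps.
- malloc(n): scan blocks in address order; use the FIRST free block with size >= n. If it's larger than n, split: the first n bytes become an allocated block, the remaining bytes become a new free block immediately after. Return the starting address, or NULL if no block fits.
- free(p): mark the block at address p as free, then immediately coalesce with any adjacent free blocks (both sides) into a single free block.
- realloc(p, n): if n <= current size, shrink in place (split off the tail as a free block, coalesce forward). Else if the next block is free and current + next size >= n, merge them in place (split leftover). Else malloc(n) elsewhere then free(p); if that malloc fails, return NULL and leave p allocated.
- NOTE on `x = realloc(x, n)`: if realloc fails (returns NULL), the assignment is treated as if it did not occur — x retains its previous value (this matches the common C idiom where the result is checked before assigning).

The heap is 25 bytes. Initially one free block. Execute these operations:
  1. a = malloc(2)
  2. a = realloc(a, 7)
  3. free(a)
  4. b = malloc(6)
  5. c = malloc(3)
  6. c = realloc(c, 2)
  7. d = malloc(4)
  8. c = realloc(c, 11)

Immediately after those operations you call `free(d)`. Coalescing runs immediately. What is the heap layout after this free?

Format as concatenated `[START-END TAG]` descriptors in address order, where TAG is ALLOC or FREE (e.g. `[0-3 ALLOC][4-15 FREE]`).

Op 1: a = malloc(2) -> a = 0; heap: [0-1 ALLOC][2-24 FREE]
Op 2: a = realloc(a, 7) -> a = 0; heap: [0-6 ALLOC][7-24 FREE]
Op 3: free(a) -> (freed a); heap: [0-24 FREE]
Op 4: b = malloc(6) -> b = 0; heap: [0-5 ALLOC][6-24 FREE]
Op 5: c = malloc(3) -> c = 6; heap: [0-5 ALLOC][6-8 ALLOC][9-24 FREE]
Op 6: c = realloc(c, 2) -> c = 6; heap: [0-5 ALLOC][6-7 ALLOC][8-24 FREE]
Op 7: d = malloc(4) -> d = 8; heap: [0-5 ALLOC][6-7 ALLOC][8-11 ALLOC][12-24 FREE]
Op 8: c = realloc(c, 11) -> c = 12; heap: [0-5 ALLOC][6-7 FREE][8-11 ALLOC][12-22 ALLOC][23-24 FREE]
free(d): d = 8 -> block [8-11 ALLOC]; mark free, coalesce with adjacent free neighbors -> [0-5 ALLOC][6-11 FREE][12-22 ALLOC][23-24 FREE]

Answer: [0-5 ALLOC][6-11 FREE][12-22 ALLOC][23-24 FREE]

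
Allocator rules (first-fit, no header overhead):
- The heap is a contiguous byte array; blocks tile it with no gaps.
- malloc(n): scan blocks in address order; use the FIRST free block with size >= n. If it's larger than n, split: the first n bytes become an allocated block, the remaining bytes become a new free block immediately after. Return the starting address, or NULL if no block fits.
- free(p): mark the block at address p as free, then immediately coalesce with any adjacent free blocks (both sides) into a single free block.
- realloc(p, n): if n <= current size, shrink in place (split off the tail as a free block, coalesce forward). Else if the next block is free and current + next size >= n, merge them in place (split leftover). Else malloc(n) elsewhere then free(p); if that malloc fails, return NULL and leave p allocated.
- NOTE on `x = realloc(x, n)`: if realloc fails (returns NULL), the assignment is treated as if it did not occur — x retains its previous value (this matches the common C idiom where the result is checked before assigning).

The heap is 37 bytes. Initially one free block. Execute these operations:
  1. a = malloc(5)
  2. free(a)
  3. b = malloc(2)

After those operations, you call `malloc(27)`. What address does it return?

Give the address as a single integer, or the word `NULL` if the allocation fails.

Op 1: a = malloc(5) -> a = 0; heap: [0-4 ALLOC][5-36 FREE]
Op 2: free(a) -> (freed a); heap: [0-36 FREE]
Op 3: b = malloc(2) -> b = 0; heap: [0-1 ALLOC][2-36 FREE]
malloc(27): first-fit scan over [0-1 ALLOC][2-36 FREE] -> 2

Answer: 2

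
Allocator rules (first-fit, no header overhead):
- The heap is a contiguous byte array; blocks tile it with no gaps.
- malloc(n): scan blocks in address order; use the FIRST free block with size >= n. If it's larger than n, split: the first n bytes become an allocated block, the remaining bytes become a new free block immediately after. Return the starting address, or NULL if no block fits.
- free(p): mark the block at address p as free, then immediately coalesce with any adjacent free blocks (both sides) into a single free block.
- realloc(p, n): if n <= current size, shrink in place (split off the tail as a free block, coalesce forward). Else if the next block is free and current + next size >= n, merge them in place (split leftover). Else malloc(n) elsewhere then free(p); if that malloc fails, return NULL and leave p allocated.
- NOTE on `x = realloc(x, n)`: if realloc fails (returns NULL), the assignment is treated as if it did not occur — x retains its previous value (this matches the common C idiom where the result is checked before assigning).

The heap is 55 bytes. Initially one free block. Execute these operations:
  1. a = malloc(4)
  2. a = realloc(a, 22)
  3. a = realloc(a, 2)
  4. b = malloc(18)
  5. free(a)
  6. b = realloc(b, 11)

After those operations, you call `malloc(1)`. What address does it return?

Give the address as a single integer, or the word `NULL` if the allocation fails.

Answer: 0

Derivation:
Op 1: a = malloc(4) -> a = 0; heap: [0-3 ALLOC][4-54 FREE]
Op 2: a = realloc(a, 22) -> a = 0; heap: [0-21 ALLOC][22-54 FREE]
Op 3: a = realloc(a, 2) -> a = 0; heap: [0-1 ALLOC][2-54 FREE]
Op 4: b = malloc(18) -> b = 2; heap: [0-1 ALLOC][2-19 ALLOC][20-54 FREE]
Op 5: free(a) -> (freed a); heap: [0-1 FREE][2-19 ALLOC][20-54 FREE]
Op 6: b = realloc(b, 11) -> b = 2; heap: [0-1 FREE][2-12 ALLOC][13-54 FREE]
malloc(1): first-fit scan over [0-1 FREE][2-12 ALLOC][13-54 FREE] -> 0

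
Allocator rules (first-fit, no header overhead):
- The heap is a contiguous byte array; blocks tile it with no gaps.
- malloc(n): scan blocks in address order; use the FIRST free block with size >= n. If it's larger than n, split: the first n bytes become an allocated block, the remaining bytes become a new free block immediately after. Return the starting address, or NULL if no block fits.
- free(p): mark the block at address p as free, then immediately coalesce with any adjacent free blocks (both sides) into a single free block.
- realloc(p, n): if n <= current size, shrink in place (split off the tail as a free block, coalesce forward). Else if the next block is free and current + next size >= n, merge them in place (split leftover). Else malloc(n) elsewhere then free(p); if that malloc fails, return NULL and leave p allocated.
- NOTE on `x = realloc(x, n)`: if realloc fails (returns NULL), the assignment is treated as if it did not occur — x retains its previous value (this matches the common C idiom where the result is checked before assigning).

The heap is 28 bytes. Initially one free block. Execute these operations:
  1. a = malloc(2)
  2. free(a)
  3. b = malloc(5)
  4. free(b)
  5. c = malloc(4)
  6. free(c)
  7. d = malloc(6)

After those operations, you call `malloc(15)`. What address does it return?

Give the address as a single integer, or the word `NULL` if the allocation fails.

Op 1: a = malloc(2) -> a = 0; heap: [0-1 ALLOC][2-27 FREE]
Op 2: free(a) -> (freed a); heap: [0-27 FREE]
Op 3: b = malloc(5) -> b = 0; heap: [0-4 ALLOC][5-27 FREE]
Op 4: free(b) -> (freed b); heap: [0-27 FREE]
Op 5: c = malloc(4) -> c = 0; heap: [0-3 ALLOC][4-27 FREE]
Op 6: free(c) -> (freed c); heap: [0-27 FREE]
Op 7: d = malloc(6) -> d = 0; heap: [0-5 ALLOC][6-27 FREE]
malloc(15): first-fit scan over [0-5 ALLOC][6-27 FREE] -> 6

Answer: 6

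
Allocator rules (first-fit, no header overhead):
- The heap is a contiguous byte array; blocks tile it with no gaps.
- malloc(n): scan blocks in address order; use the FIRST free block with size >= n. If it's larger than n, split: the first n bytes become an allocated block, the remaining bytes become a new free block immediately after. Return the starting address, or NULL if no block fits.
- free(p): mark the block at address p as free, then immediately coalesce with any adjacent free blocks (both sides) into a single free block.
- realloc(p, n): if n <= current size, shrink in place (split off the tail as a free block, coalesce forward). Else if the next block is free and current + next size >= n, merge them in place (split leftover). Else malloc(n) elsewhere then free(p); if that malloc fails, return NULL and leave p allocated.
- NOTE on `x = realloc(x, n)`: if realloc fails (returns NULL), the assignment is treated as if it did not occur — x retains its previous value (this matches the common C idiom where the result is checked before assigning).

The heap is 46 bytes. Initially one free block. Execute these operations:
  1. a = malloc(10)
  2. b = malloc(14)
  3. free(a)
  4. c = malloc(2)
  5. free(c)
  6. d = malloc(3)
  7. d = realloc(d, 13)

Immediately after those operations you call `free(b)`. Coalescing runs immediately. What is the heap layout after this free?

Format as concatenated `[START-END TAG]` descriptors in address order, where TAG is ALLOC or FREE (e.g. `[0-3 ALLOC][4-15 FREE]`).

Op 1: a = malloc(10) -> a = 0; heap: [0-9 ALLOC][10-45 FREE]
Op 2: b = malloc(14) -> b = 10; heap: [0-9 ALLOC][10-23 ALLOC][24-45 FREE]
Op 3: free(a) -> (freed a); heap: [0-9 FREE][10-23 ALLOC][24-45 FREE]
Op 4: c = malloc(2) -> c = 0; heap: [0-1 ALLOC][2-9 FREE][10-23 ALLOC][24-45 FREE]
Op 5: free(c) -> (freed c); heap: [0-9 FREE][10-23 ALLOC][24-45 FREE]
Op 6: d = malloc(3) -> d = 0; heap: [0-2 ALLOC][3-9 FREE][10-23 ALLOC][24-45 FREE]
Op 7: d = realloc(d, 13) -> d = 24; heap: [0-9 FREE][10-23 ALLOC][24-36 ALLOC][37-45 FREE]
free(b): b = 10 -> block [10-23 ALLOC]; mark free, coalesce with adjacent free neighbors -> [0-23 FREE][24-36 ALLOC][37-45 FREE]

Answer: [0-23 FREE][24-36 ALLOC][37-45 FREE]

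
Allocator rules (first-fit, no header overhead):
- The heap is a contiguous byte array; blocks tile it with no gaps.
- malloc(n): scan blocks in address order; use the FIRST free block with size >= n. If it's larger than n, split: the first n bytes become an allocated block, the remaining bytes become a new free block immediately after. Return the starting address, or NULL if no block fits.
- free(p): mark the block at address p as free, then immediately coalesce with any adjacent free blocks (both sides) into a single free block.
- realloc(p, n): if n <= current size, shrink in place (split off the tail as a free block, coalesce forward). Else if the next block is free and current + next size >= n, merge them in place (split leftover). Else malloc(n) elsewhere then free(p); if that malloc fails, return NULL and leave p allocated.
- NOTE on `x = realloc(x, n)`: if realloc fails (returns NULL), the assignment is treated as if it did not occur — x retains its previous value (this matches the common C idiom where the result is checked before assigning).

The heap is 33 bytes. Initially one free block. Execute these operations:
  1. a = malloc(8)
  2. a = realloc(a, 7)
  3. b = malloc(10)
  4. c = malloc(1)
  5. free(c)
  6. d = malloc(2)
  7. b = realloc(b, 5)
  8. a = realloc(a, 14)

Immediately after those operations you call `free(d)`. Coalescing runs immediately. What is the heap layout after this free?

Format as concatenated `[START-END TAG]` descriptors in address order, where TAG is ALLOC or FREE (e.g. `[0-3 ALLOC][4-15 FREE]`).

Op 1: a = malloc(8) -> a = 0; heap: [0-7 ALLOC][8-32 FREE]
Op 2: a = realloc(a, 7) -> a = 0; heap: [0-6 ALLOC][7-32 FREE]
Op 3: b = malloc(10) -> b = 7; heap: [0-6 ALLOC][7-16 ALLOC][17-32 FREE]
Op 4: c = malloc(1) -> c = 17; heap: [0-6 ALLOC][7-16 ALLOC][17-17 ALLOC][18-32 FREE]
Op 5: free(c) -> (freed c); heap: [0-6 ALLOC][7-16 ALLOC][17-32 FREE]
Op 6: d = malloc(2) -> d = 17; heap: [0-6 ALLOC][7-16 ALLOC][17-18 ALLOC][19-32 FREE]
Op 7: b = realloc(b, 5) -> b = 7; heap: [0-6 ALLOC][7-11 ALLOC][12-16 FREE][17-18 ALLOC][19-32 FREE]
Op 8: a = realloc(a, 14) -> a = 19; heap: [0-6 FREE][7-11 ALLOC][12-16 FREE][17-18 ALLOC][19-32 ALLOC]
free(d): d = 17 -> block [17-18 ALLOC]; mark free, coalesce with adjacent free neighbors -> [0-6 FREE][7-11 ALLOC][12-18 FREE][19-32 ALLOC]

Answer: [0-6 FREE][7-11 ALLOC][12-18 FREE][19-32 ALLOC]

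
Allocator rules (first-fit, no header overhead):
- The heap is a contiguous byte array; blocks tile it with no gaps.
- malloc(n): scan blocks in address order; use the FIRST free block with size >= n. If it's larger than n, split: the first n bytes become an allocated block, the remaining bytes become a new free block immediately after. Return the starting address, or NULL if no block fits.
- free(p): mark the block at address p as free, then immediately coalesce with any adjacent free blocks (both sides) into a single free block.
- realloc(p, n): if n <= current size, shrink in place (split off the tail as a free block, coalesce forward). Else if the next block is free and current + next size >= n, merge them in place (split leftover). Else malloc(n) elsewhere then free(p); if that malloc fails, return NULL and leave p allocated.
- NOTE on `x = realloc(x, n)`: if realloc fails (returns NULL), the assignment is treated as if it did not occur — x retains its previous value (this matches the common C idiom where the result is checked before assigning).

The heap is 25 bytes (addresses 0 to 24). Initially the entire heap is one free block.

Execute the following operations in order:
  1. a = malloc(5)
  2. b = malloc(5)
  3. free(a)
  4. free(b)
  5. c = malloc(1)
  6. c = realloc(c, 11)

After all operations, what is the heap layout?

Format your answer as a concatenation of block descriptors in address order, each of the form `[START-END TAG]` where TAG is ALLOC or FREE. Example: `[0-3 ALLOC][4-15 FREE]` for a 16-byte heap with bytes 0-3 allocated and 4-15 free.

Op 1: a = malloc(5) -> a = 0; heap: [0-4 ALLOC][5-24 FREE]
Op 2: b = malloc(5) -> b = 5; heap: [0-4 ALLOC][5-9 ALLOC][10-24 FREE]
Op 3: free(a) -> (freed a); heap: [0-4 FREE][5-9 ALLOC][10-24 FREE]
Op 4: free(b) -> (freed b); heap: [0-24 FREE]
Op 5: c = malloc(1) -> c = 0; heap: [0-0 ALLOC][1-24 FREE]
Op 6: c = realloc(c, 11) -> c = 0; heap: [0-10 ALLOC][11-24 FREE]

Answer: [0-10 ALLOC][11-24 FREE]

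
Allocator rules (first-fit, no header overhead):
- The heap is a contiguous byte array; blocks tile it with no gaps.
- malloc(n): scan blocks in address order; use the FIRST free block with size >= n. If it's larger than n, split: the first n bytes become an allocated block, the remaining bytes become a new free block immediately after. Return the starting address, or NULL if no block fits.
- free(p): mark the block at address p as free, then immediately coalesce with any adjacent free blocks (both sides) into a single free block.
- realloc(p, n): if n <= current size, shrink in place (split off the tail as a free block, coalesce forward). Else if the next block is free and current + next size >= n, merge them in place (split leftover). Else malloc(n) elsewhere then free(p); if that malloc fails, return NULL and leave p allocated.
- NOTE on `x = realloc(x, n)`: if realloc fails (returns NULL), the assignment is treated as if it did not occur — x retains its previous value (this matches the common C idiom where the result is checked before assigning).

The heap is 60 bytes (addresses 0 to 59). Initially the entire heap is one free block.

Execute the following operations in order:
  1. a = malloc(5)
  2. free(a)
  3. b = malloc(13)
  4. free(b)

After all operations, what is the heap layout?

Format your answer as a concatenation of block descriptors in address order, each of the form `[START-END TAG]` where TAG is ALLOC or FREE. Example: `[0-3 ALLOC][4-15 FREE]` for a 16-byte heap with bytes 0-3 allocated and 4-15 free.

Answer: [0-59 FREE]

Derivation:
Op 1: a = malloc(5) -> a = 0; heap: [0-4 ALLOC][5-59 FREE]
Op 2: free(a) -> (freed a); heap: [0-59 FREE]
Op 3: b = malloc(13) -> b = 0; heap: [0-12 ALLOC][13-59 FREE]
Op 4: free(b) -> (freed b); heap: [0-59 FREE]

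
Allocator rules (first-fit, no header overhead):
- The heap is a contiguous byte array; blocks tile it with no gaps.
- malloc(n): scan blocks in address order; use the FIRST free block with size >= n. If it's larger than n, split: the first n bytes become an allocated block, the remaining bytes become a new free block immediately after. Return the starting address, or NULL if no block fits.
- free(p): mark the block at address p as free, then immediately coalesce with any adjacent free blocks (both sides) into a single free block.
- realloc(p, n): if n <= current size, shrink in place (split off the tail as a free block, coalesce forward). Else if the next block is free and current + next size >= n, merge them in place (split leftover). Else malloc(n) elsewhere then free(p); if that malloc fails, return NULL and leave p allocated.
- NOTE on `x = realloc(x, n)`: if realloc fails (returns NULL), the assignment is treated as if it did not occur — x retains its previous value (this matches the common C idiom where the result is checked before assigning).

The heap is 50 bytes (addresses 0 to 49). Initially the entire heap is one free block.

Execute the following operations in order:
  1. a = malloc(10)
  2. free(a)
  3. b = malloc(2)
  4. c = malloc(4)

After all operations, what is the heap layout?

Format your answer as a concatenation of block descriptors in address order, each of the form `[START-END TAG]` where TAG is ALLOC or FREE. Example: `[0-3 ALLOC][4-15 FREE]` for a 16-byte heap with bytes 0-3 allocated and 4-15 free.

Answer: [0-1 ALLOC][2-5 ALLOC][6-49 FREE]

Derivation:
Op 1: a = malloc(10) -> a = 0; heap: [0-9 ALLOC][10-49 FREE]
Op 2: free(a) -> (freed a); heap: [0-49 FREE]
Op 3: b = malloc(2) -> b = 0; heap: [0-1 ALLOC][2-49 FREE]
Op 4: c = malloc(4) -> c = 2; heap: [0-1 ALLOC][2-5 ALLOC][6-49 FREE]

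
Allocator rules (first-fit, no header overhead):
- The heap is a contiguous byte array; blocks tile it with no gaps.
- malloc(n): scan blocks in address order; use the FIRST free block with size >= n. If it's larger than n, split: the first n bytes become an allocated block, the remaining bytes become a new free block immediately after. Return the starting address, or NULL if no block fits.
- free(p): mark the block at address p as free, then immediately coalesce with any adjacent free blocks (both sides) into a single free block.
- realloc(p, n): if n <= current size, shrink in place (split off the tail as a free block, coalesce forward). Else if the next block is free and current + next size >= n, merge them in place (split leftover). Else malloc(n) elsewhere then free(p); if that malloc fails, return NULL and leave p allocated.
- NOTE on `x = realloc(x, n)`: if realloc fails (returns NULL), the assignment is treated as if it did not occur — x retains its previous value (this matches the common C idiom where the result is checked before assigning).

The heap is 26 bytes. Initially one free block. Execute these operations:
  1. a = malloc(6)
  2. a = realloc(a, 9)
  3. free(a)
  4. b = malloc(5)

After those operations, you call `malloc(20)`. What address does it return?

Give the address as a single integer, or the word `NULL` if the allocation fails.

Answer: 5

Derivation:
Op 1: a = malloc(6) -> a = 0; heap: [0-5 ALLOC][6-25 FREE]
Op 2: a = realloc(a, 9) -> a = 0; heap: [0-8 ALLOC][9-25 FREE]
Op 3: free(a) -> (freed a); heap: [0-25 FREE]
Op 4: b = malloc(5) -> b = 0; heap: [0-4 ALLOC][5-25 FREE]
malloc(20): first-fit scan over [0-4 ALLOC][5-25 FREE] -> 5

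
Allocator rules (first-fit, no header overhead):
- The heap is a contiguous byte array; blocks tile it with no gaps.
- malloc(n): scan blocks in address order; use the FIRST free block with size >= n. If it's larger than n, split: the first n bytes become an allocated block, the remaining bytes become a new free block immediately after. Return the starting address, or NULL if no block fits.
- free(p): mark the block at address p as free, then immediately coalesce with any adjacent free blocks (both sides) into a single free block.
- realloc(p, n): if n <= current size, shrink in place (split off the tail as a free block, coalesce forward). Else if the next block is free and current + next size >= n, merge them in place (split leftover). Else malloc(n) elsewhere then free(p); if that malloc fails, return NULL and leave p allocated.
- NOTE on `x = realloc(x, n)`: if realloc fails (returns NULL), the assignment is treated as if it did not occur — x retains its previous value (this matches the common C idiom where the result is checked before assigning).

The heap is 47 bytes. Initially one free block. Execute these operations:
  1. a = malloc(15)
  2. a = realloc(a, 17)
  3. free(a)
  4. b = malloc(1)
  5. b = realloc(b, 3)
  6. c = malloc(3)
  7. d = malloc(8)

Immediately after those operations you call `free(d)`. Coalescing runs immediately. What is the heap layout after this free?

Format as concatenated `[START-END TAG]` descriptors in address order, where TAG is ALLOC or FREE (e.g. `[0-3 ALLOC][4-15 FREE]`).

Op 1: a = malloc(15) -> a = 0; heap: [0-14 ALLOC][15-46 FREE]
Op 2: a = realloc(a, 17) -> a = 0; heap: [0-16 ALLOC][17-46 FREE]
Op 3: free(a) -> (freed a); heap: [0-46 FREE]
Op 4: b = malloc(1) -> b = 0; heap: [0-0 ALLOC][1-46 FREE]
Op 5: b = realloc(b, 3) -> b = 0; heap: [0-2 ALLOC][3-46 FREE]
Op 6: c = malloc(3) -> c = 3; heap: [0-2 ALLOC][3-5 ALLOC][6-46 FREE]
Op 7: d = malloc(8) -> d = 6; heap: [0-2 ALLOC][3-5 ALLOC][6-13 ALLOC][14-46 FREE]
free(d): d = 6 -> block [6-13 ALLOC]; mark free, coalesce with adjacent free neighbors -> [0-2 ALLOC][3-5 ALLOC][6-46 FREE]

Answer: [0-2 ALLOC][3-5 ALLOC][6-46 FREE]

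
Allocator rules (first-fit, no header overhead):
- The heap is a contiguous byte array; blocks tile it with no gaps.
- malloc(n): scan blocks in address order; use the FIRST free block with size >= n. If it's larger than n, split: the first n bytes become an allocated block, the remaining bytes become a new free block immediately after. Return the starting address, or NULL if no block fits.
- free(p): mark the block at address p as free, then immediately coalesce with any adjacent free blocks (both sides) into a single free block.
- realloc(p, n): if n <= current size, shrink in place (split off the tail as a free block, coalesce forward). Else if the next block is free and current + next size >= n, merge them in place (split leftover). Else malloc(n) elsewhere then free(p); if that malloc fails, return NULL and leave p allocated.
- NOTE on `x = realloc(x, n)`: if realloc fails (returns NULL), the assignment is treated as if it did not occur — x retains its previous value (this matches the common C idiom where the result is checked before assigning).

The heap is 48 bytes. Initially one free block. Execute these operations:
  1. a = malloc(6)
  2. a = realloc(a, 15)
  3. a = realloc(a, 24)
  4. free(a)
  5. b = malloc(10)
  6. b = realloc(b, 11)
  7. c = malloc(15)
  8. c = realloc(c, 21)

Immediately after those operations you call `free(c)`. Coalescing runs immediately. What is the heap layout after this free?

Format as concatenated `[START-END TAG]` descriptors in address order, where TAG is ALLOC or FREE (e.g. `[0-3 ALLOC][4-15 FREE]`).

Answer: [0-10 ALLOC][11-47 FREE]

Derivation:
Op 1: a = malloc(6) -> a = 0; heap: [0-5 ALLOC][6-47 FREE]
Op 2: a = realloc(a, 15) -> a = 0; heap: [0-14 ALLOC][15-47 FREE]
Op 3: a = realloc(a, 24) -> a = 0; heap: [0-23 ALLOC][24-47 FREE]
Op 4: free(a) -> (freed a); heap: [0-47 FREE]
Op 5: b = malloc(10) -> b = 0; heap: [0-9 ALLOC][10-47 FREE]
Op 6: b = realloc(b, 11) -> b = 0; heap: [0-10 ALLOC][11-47 FREE]
Op 7: c = malloc(15) -> c = 11; heap: [0-10 ALLOC][11-25 ALLOC][26-47 FREE]
Op 8: c = realloc(c, 21) -> c = 11; heap: [0-10 ALLOC][11-31 ALLOC][32-47 FREE]
free(c): c = 11 -> block [11-31 ALLOC]; mark free, coalesce with adjacent free neighbors -> [0-10 ALLOC][11-47 FREE]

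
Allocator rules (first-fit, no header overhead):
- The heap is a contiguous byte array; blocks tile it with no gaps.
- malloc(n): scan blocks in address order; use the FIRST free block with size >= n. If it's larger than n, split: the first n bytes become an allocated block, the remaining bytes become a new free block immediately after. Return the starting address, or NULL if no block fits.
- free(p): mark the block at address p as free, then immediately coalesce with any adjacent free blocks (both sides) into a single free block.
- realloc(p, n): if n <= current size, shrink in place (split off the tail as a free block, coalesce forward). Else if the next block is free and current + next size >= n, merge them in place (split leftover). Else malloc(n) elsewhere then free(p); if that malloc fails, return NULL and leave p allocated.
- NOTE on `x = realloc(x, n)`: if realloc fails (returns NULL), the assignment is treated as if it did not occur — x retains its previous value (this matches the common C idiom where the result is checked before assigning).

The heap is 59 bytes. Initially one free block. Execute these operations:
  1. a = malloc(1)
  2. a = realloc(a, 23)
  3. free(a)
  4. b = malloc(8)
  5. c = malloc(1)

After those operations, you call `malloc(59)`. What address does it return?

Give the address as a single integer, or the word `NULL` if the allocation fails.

Answer: NULL

Derivation:
Op 1: a = malloc(1) -> a = 0; heap: [0-0 ALLOC][1-58 FREE]
Op 2: a = realloc(a, 23) -> a = 0; heap: [0-22 ALLOC][23-58 FREE]
Op 3: free(a) -> (freed a); heap: [0-58 FREE]
Op 4: b = malloc(8) -> b = 0; heap: [0-7 ALLOC][8-58 FREE]
Op 5: c = malloc(1) -> c = 8; heap: [0-7 ALLOC][8-8 ALLOC][9-58 FREE]
malloc(59): first-fit scan over [0-7 ALLOC][8-8 ALLOC][9-58 FREE] -> NULL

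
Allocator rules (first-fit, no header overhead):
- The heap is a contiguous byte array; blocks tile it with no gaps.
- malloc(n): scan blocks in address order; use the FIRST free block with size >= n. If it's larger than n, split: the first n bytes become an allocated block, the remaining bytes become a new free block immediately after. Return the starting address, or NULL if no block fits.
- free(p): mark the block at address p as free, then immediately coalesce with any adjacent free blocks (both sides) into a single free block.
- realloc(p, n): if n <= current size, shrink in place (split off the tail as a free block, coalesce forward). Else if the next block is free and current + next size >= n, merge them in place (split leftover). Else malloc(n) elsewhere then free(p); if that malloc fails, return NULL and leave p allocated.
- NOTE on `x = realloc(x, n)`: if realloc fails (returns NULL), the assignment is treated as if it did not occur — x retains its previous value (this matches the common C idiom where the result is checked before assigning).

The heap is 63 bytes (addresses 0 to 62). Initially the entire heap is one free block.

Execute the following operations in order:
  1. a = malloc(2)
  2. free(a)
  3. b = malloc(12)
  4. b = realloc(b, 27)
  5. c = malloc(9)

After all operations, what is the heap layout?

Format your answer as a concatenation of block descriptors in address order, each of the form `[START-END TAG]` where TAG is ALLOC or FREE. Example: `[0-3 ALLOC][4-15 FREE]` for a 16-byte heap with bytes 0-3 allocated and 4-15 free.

Op 1: a = malloc(2) -> a = 0; heap: [0-1 ALLOC][2-62 FREE]
Op 2: free(a) -> (freed a); heap: [0-62 FREE]
Op 3: b = malloc(12) -> b = 0; heap: [0-11 ALLOC][12-62 FREE]
Op 4: b = realloc(b, 27) -> b = 0; heap: [0-26 ALLOC][27-62 FREE]
Op 5: c = malloc(9) -> c = 27; heap: [0-26 ALLOC][27-35 ALLOC][36-62 FREE]

Answer: [0-26 ALLOC][27-35 ALLOC][36-62 FREE]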